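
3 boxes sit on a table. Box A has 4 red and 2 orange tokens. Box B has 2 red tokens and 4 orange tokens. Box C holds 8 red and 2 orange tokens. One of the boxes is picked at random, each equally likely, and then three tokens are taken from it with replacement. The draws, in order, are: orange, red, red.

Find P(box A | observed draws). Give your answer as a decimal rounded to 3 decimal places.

For each hypothesis, P(data | H) works out to: P(data | box A) = (2/6)(4/6)(4/6) = 0.14815; P(data | box B) = (4/6)(2/6)(2/6) = 0.074074; P(data | box C) = (2/10)(8/10)(8/10) = 0.128.
Weighting by the prior gives 1/3 · 0.14815 = 0.049383, 1/3 · 0.074074 = 0.024691, 1/3 · 0.128 = 0.042667; summing to 0.11674.
By Bayes' rule, P(box A | data) = (0.049383) / (0.11674) = 0.42301.

0.423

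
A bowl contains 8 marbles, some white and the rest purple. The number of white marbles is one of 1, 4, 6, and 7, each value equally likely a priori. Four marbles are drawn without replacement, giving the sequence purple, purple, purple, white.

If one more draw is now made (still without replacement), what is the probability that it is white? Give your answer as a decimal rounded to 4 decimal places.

0.2353

For each hypothesis, P(data | H) works out to: P(data | r = 1) = (7/8)(6/7)(5/6)(1/5) = 0.125; P(data | r = 4) = (4/8)(3/7)(2/6)(4/5) = 0.057143; P(data | r = 6) = (2/8)(1/7)(0/6) = 0; P(data | r = 7) = (1/8)(0/7) = 0.
Weighting by the prior gives 1/4 · 0.125 = 0.03125, 1/4 · 0.057143 = 0.014286, 1/4 · 0 = 0, 1/4 · 0 = 0; summing to 0.045536.
The posterior is then P(r = 1 | data) = 0.68627, P(r = 4 | data) = 0.31373, P(r = 6 | data) = 0, P(r = 7 | data) = 0.
Averaging over the posterior, P(white next | data) = (0)(0.68627) + (3/4)(0.31373) = 0.23529.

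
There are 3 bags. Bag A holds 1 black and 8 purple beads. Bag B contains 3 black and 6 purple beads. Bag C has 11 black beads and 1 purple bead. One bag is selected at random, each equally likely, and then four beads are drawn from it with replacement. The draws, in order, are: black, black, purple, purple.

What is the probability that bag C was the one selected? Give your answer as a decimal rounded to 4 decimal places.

0.0898

Under each hypothesis, the probability of the observed sequence is: P(data | bag A) = (1/9)(1/9)(8/9)(8/9) = 0.0097546; P(data | bag B) = (3/9)(3/9)(6/9)(6/9) = 0.049383; P(data | bag C) = (11/12)(11/12)(1/12)(1/12) = 0.0058353.
The prior-weighted likelihoods are 1/3 · 0.0097546 = 0.0032515, 1/3 · 0.049383 = 0.016461, 1/3 · 0.0058353 = 0.0019451; these sum to 0.021658.
So P(bag C | data) = (0.0019451) / (0.021658) = 0.089811.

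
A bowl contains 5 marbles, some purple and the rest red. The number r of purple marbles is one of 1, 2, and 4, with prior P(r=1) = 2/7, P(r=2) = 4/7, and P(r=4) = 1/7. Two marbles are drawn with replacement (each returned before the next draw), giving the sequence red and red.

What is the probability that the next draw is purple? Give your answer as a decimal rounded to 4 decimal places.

For each hypothesis, P(data | H) works out to: P(data | r = 1) = (4/5)(4/5) = 16/25; P(data | r = 2) = (3/5)(3/5) = 9/25; P(data | r = 4) = (1/5)(1/5) = 1/25.
The prior-weighted likelihoods are 2/7 · 16/25 = 32/175, 4/7 · 9/25 = 36/175, 1/7 · 1/25 = 1/175; summing to 69/175.
The posterior is then P(r = 1 | data) = 32/69, P(r = 2 | data) = 12/23, P(r = 4 | data) = 1/69.
Averaging over the posterior, P(purple next | data) = (1/5)(32/69) + (2/5)(12/23) + (4/5)(1/69) = 36/115.

0.3130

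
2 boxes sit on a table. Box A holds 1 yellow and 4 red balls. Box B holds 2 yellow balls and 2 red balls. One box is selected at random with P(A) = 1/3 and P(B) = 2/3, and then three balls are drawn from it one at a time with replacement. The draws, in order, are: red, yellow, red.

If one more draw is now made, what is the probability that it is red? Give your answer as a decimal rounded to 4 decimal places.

0.6016

For each hypothesis, P(data | H) works out to: P(data | box A) = (4/5)(1/5)(4/5) = 16/125; P(data | box B) = (2/4)(2/4)(2/4) = 1/8.
Multiplying each by its prior: 1/3 · 16/125 = 16/375, 2/3 · 1/8 = 1/12; summing to 63/500.
Dividing through by the total gives posterior P(box A | data) = 64/189, P(box B | data) = 125/189.
Averaging over the posterior, P(red next | data) = (4/5)(64/189) + (1/2)(125/189) = 379/630.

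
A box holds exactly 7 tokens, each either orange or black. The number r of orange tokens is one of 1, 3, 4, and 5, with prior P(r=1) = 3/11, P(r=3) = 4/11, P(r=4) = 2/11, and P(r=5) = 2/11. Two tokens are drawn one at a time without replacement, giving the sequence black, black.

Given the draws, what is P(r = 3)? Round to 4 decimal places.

0.3117

Compute the likelihood of the observed sequence for each case: P(data | r = 1) = (6/7)(5/6) = 5/7; P(data | r = 3) = (4/7)(3/6) = 2/7; P(data | r = 4) = (3/7)(2/6) = 1/7; P(data | r = 5) = (2/7)(1/6) = 1/21.
The prior-weighted likelihoods are 3/11 · 5/7 = 15/77, 4/11 · 2/7 = 8/77, 2/11 · 1/7 = 2/77, 2/11 · 1/21 = 2/231; with total 1/3.
So P(r = 3 | data) = (8/77) / (1/3) = 24/77.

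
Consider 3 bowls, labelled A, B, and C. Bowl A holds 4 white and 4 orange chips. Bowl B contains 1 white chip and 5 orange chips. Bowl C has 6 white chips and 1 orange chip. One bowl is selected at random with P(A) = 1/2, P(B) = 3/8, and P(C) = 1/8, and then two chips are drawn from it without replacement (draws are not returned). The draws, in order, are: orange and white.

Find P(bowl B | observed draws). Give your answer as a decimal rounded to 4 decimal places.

The likelihood of the observed sequence under each hypothesis: P(data | bowl A) = (4/8)(4/7) = 2/7; P(data | bowl B) = (5/6)(1/5) = 1/6; P(data | bowl C) = (1/7)(6/6) = 1/7.
The prior-weighted likelihoods are 1/2 · 2/7 = 1/7, 3/8 · 1/6 = 1/16, 1/8 · 1/7 = 1/56; with total 25/112.
Therefore the posterior P(bowl B | data) = (1/16) / (25/112) = 7/25.

0.2800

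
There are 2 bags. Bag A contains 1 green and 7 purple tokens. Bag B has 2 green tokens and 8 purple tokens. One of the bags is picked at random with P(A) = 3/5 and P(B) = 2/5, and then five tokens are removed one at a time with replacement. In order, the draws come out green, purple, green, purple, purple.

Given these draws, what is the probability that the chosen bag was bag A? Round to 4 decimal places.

0.4340

Compute the likelihood of the observed sequence for each case: P(data | bag A) = (1/8)(7/8)(1/8)(7/8)(7/8) = 0.010468; P(data | bag B) = (2/10)(8/10)(2/10)(8/10)(8/10) = 0.02048.
Multiplying each by its prior: 3/5 · 0.010468 = 0.0062805, 2/5 · 0.02048 = 0.008192; with total 0.014473.
Therefore the posterior P(bag A | data) = (0.0062805) / (0.014473) = 0.43396.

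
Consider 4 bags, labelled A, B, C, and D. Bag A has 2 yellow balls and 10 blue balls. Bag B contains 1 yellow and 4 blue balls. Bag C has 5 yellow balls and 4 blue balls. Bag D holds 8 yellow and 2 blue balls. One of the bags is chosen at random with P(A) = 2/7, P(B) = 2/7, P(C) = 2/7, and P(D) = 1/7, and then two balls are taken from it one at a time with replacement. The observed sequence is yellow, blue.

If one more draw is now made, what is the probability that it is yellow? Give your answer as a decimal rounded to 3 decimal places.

The likelihood of the observed sequence under each hypothesis: P(data | bag A) = (2/12)(10/12) = 0.13889; P(data | bag B) = (1/5)(4/5) = 0.16; P(data | bag C) = (5/9)(4/9) = 0.24691; P(data | bag D) = (8/10)(2/10) = 0.16.
Weighting by the prior gives 2/7 · 0.13889 = 0.039683, 2/7 · 0.16 = 0.045714, 2/7 · 0.24691 = 0.070547, 1/7 · 0.16 = 0.022857; summing to 0.1788.
Normalising, the posterior is P(bag A | data) = 0.22194, P(bag B | data) = 0.25567, P(bag C | data) = 0.39456, P(bag D | data) = 0.12784.
Averaging over the posterior, P(yellow next | data) = (1/6)(0.22194) + (1/5)(0.25567) + (5/9)(0.39456) + (4/5)(0.12784) = 0.40959.

0.410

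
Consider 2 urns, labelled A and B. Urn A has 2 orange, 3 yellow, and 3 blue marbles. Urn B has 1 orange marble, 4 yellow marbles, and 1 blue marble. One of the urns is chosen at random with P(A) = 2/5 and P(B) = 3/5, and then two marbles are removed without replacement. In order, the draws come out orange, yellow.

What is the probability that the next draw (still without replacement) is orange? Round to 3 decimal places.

Under each hypothesis, the probability of the observed sequence is: P(data | urn A) = (2/8)(3/7) = 3/28; P(data | urn B) = (1/6)(4/5) = 2/15.
Multiplying each by its prior: 2/5 · 3/28 = 3/70, 3/5 · 2/15 = 2/25; these sum to 43/350.
Dividing through by the total gives posterior P(urn A | data) = 15/43, P(urn B | data) = 28/43.
So P(orange next | data) = Σ P(orange next | H) P(H | data) = (1/6)(15/43) + (0)(28/43) = 5/86.

0.058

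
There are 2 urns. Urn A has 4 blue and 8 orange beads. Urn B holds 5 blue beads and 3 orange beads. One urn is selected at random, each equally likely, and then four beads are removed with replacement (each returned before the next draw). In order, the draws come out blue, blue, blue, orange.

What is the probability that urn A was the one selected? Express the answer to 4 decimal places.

The likelihood of the observed sequence under each hypothesis: P(data | urn A) = (4/12)(4/12)(4/12)(8/12) = 0.024691; P(data | urn B) = (5/8)(5/8)(5/8)(3/8) = 0.091553.
The prior-weighted likelihoods are 1/2 · 0.024691 = 0.012346, 1/2 · 0.091553 = 0.045776; these sum to 0.058122.
So P(urn A | data) = (0.012346) / (0.058122) = 0.21241.

0.2124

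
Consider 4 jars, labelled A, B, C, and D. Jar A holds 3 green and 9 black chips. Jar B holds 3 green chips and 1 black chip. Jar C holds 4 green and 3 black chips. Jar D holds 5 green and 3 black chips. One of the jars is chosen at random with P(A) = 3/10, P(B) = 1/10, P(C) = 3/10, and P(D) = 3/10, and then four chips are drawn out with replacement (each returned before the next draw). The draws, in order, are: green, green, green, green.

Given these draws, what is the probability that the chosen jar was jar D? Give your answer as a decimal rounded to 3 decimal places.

0.414

Under each hypothesis, the probability of the observed sequence is: P(data | jar A) = (3/12)(3/12)(3/12)(3/12) = 0.0039062; P(data | jar B) = (3/4)(3/4)(3/4)(3/4) = 0.31641; P(data | jar C) = (4/7)(4/7)(4/7)(4/7) = 0.10662; P(data | jar D) = (5/8)(5/8)(5/8)(5/8) = 0.15259.
The prior-weighted likelihoods are 3/10 · 0.0039062 = 0.0011719, 1/10 · 0.31641 = 0.031641, 3/10 · 0.10662 = 0.031987, 3/10 · 0.15259 = 0.045776; summing to 0.11058.
Therefore the posterior P(jar D | data) = (0.045776) / (0.11058) = 0.41398.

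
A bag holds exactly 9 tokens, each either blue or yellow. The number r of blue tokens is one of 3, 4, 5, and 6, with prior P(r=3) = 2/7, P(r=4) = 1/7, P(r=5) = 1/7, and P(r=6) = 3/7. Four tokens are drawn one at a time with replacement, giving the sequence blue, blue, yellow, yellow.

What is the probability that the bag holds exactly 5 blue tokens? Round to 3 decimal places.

0.165

The likelihood of the observed sequence under each hypothesis: P(data | r = 3) = (3/9)(3/9)(6/9)(6/9) = 0.049383; P(data | r = 4) = (4/9)(4/9)(5/9)(5/9) = 0.060966; P(data | r = 5) = (5/9)(5/9)(4/9)(4/9) = 0.060966; P(data | r = 6) = (6/9)(6/9)(3/9)(3/9) = 0.049383.
Multiplying each by its prior: 2/7 · 0.049383 = 0.014109, 1/7 · 0.060966 = 0.0087095, 1/7 · 0.060966 = 0.0087095, 3/7 · 0.049383 = 0.021164; with total 0.052692.
By Bayes' rule, P(r = 5 | data) = (0.0087095) / (0.052692) = 0.16529.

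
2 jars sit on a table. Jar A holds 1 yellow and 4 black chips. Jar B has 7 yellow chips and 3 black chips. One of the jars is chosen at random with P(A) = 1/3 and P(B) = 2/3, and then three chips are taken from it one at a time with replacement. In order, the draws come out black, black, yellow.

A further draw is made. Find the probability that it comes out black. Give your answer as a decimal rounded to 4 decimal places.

0.5520

For each hypothesis, P(data | H) works out to: P(data | jar A) = (4/5)(4/5)(1/5) = 0.128; P(data | jar B) = (3/10)(3/10)(7/10) = 0.063.
Multiplying each by its prior: 1/3 · 0.128 = 0.042667, 2/3 · 0.063 = 0.042; these sum to 0.084667.
The posterior is then P(jar A | data) = 0.50394, P(jar B | data) = 0.49606.
The predictive probability is P(black next | data) = (4/5)(0.50394) + (3/10)(0.49606) = 0.55197.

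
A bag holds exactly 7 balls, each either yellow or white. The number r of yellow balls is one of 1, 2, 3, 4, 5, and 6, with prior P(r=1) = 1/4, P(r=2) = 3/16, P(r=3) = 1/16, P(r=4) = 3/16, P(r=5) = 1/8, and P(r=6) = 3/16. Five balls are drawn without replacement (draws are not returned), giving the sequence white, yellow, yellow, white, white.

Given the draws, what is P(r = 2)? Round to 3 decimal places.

0.500

Under each hypothesis, the probability of the observed sequence is: P(data | r = 1) = (6/7)(1/6)(0/5) = 0; P(data | r = 2) = (5/7)(2/6)(1/5)(4/4)(3/3) = 1/21; P(data | r = 3) = (4/7)(3/6)(2/5)(3/4)(2/3) = 2/35; P(data | r = 4) = (3/7)(4/6)(3/5)(2/4)(1/3) = 1/35; P(data | r = 5) = (2/7)(5/6)(4/5)(1/4)(0/3) = 0; P(data | r = 6) = (1/7)(6/6)(5/5)(0/4) = 0.
The prior-weighted likelihoods are 1/4 · 0 = 0, 3/16 · 1/21 = 1/112, 1/16 · 2/35 = 1/280, 3/16 · 1/35 = 3/560, 1/8 · 0 = 0, 3/16 · 0 = 0; with total 1/56.
By Bayes' rule, P(r = 2 | data) = (1/112) / (1/56) = 1/2.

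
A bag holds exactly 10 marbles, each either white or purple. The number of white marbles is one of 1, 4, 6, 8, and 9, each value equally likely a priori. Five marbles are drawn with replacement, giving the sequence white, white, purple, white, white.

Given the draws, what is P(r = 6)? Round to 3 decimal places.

Compute the likelihood of the observed sequence for each case: P(data | r = 1) = (1/10)(1/10)(9/10)(1/10)(1/10) = 9e-05; P(data | r = 4) = (4/10)(4/10)(6/10)(4/10)(4/10) = 0.01536; P(data | r = 6) = (6/10)(6/10)(4/10)(6/10)(6/10) = 0.05184; P(data | r = 8) = (8/10)(8/10)(2/10)(8/10)(8/10) = 0.08192; P(data | r = 9) = (9/10)(9/10)(1/10)(9/10)(9/10) = 0.06561.
Multiplying each by its prior: 1/5 · 9e-05 = 1.8e-05, 1/5 · 0.01536 = 0.003072, 1/5 · 0.05184 = 0.010368, 1/5 · 0.08192 = 0.016384, 1/5 · 0.06561 = 0.013122; summing to 0.042964.
By Bayes' rule, P(r = 6 | data) = (0.010368) / (0.042964) = 0.24132.

0.241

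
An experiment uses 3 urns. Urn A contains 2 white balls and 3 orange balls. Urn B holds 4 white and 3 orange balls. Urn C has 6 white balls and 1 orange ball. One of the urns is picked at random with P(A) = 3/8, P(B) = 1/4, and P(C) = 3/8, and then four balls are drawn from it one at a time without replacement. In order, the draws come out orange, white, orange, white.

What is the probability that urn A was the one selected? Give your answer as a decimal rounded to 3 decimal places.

Compute the likelihood of the observed sequence for each case: P(data | urn A) = (3/5)(2/4)(2/3)(1/2) = 1/10; P(data | urn B) = (3/7)(4/6)(2/5)(3/4) = 3/35; P(data | urn C) = (1/7)(6/6)(0/5) = 0.
The prior-weighted likelihoods are 3/8 · 1/10 = 3/80, 1/4 · 3/35 = 3/140, 3/8 · 0 = 0; with total 33/560.
Hence P(urn A | data) = (3/80) / (33/560) = 7/11.

0.636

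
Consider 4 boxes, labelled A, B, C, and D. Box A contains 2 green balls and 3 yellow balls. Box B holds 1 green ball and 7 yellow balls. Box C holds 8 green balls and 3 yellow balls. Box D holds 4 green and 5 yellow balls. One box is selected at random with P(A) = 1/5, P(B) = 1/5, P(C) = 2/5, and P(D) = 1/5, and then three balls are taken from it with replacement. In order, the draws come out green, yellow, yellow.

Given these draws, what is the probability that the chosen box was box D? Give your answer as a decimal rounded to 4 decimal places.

Compute the likelihood of the observed sequence for each case: P(data | box A) = (2/5)(3/5)(3/5) = 0.144; P(data | box B) = (1/8)(7/8)(7/8) = 0.095703; P(data | box C) = (8/11)(3/11)(3/11) = 0.054095; P(data | box D) = (4/9)(5/9)(5/9) = 0.13717.
Multiplying each by its prior: 1/5 · 0.144 = 0.0288, 1/5 · 0.095703 = 0.019141, 2/5 · 0.054095 = 0.021638, 1/5 · 0.13717 = 0.027435; with total 0.097013.
By Bayes' rule, P(box D | data) = (0.027435) / (0.097013) = 0.28279.

0.2828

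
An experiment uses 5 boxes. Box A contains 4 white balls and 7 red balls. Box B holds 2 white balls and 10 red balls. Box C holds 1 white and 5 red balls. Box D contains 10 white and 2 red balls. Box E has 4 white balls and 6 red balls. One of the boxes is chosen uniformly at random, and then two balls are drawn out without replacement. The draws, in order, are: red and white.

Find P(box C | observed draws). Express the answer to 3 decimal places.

Compute the likelihood of the observed sequence for each case: P(data | box A) = (7/11)(4/10) = 14/55; P(data | box B) = (10/12)(2/11) = 5/33; P(data | box C) = (5/6)(1/5) = 1/6; P(data | box D) = (2/12)(10/11) = 5/33; P(data | box E) = (6/10)(4/9) = 4/15.
The prior-weighted likelihoods are 1/5 · 14/55 = 14/275, 1/5 · 5/33 = 1/33, 1/5 · 1/6 = 1/30, 1/5 · 5/33 = 1/33, 1/5 · 4/15 = 4/75; with total 109/550.
Hence P(box C | data) = (1/30) / (109/550) = 55/327.

0.168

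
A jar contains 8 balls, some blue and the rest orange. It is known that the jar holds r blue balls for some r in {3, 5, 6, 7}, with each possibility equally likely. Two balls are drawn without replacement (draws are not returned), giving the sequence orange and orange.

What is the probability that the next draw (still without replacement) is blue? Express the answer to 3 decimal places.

For each hypothesis, P(data | H) works out to: P(data | r = 3) = (5/8)(4/7) = 5/14; P(data | r = 5) = (3/8)(2/7) = 3/28; P(data | r = 6) = (2/8)(1/7) = 1/28; P(data | r = 7) = (1/8)(0/7) = 0.
Weighting by the prior gives 1/4 · 5/14 = 5/56, 1/4 · 3/28 = 3/112, 1/4 · 1/28 = 1/112, 1/4 · 0 = 0; these sum to 1/8.
Normalising, the posterior is P(r = 3 | data) = 5/7, P(r = 5 | data) = 3/14, P(r = 6 | data) = 1/14, P(r = 7 | data) = 0.
The predictive probability is P(blue next | data) = (1/2)(5/7) + (5/6)(3/14) + (1)(1/14) = 17/28.

0.607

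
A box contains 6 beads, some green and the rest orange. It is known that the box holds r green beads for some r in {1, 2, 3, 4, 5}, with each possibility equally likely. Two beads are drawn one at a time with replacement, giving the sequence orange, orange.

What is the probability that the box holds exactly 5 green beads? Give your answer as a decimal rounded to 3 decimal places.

Under each hypothesis, the probability of the observed sequence is: P(data | r = 1) = (5/6)(5/6) = 25/36; P(data | r = 2) = (4/6)(4/6) = 4/9; P(data | r = 3) = (3/6)(3/6) = 1/4; P(data | r = 4) = (2/6)(2/6) = 1/9; P(data | r = 5) = (1/6)(1/6) = 1/36.
Multiplying each by its prior: 1/5 · 25/36 = 5/36, 1/5 · 4/9 = 4/45, 1/5 · 1/4 = 1/20, 1/5 · 1/9 = 1/45, 1/5 · 1/36 = 1/180; summing to 11/36.
Hence P(r = 5 | data) = (1/180) / (11/36) = 1/55.

0.018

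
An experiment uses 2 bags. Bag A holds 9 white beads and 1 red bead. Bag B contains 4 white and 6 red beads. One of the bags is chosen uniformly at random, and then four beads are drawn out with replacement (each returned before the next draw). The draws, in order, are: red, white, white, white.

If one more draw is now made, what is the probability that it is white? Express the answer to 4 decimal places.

0.7275

The likelihood of the observed sequence under each hypothesis: P(data | bag A) = (1/10)(9/10)(9/10)(9/10) = 0.0729; P(data | bag B) = (6/10)(4/10)(4/10)(4/10) = 0.0384.
The prior-weighted likelihoods are 1/2 · 0.0729 = 0.03645, 1/2 · 0.0384 = 0.0192; summing to 0.05565.
Normalising, the posterior is P(bag A | data) = 0.65499, P(bag B | data) = 0.34501.
Averaging over the posterior, P(white next | data) = (9/10)(0.65499) + (2/5)(0.34501) = 0.72749.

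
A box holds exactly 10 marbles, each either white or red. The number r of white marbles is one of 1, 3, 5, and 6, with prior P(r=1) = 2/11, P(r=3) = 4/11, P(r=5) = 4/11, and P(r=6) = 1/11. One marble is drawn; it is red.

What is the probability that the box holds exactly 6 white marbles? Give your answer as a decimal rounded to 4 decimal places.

For each hypothesis, P(data | H) works out to: P(data | r = 1) = (9/10) = 9/10; P(data | r = 3) = (7/10) = 7/10; P(data | r = 5) = (5/10) = 1/2; P(data | r = 6) = (4/10) = 2/5.
Multiplying each by its prior: 2/11 · 9/10 = 9/55, 4/11 · 7/10 = 14/55, 4/11 · 1/2 = 2/11, 1/11 · 2/5 = 2/55; with total 7/11.
Hence P(r = 6 | data) = (2/55) / (7/11) = 2/35.

0.0571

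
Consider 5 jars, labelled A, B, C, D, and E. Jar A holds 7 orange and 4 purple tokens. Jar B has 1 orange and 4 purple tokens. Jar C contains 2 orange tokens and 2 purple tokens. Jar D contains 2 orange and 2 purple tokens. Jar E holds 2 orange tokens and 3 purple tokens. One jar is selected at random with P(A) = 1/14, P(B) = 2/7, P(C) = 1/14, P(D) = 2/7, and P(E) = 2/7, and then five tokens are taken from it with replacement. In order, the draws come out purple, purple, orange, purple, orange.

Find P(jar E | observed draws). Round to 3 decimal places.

The likelihood of the observed sequence under each hypothesis: P(data | jar A) = (4/11)(4/11)(7/11)(4/11)(7/11) = 0.019472; P(data | jar B) = (4/5)(4/5)(1/5)(4/5)(1/5) = 0.02048; P(data | jar C) = (2/4)(2/4)(2/4)(2/4)(2/4) = 0.03125; P(data | jar D) = (2/4)(2/4)(2/4)(2/4)(2/4) = 0.03125; P(data | jar E) = (3/5)(3/5)(2/5)(3/5)(2/5) = 0.03456.
Weighting by the prior gives 1/14 · 0.019472 = 0.0013909, 2/7 · 0.02048 = 0.0058514, 1/14 · 0.03125 = 0.0022321, 2/7 · 0.03125 = 0.0089286, 2/7 · 0.03456 = 0.0098743; summing to 0.028277.
Hence P(jar E | data) = (0.0098743) / (0.028277) = 0.34919.

0.349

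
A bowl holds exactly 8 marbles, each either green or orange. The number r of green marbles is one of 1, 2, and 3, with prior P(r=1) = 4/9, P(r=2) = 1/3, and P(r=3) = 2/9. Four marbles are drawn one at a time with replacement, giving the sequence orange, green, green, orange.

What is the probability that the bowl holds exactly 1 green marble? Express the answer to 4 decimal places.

Under each hypothesis, the probability of the observed sequence is: P(data | r = 1) = (7/8)(1/8)(1/8)(7/8) = 0.011963; P(data | r = 2) = (6/8)(2/8)(2/8)(6/8) = 0.035156; P(data | r = 3) = (5/8)(3/8)(3/8)(5/8) = 0.054932.
Multiplying each by its prior: 4/9 · 0.011963 = 0.0053168, 1/3 · 0.035156 = 0.011719, 2/9 · 0.054932 = 0.012207; summing to 0.029243.
Hence P(r = 1 | data) = (0.0053168) / (0.029243) = 0.18182.

0.1818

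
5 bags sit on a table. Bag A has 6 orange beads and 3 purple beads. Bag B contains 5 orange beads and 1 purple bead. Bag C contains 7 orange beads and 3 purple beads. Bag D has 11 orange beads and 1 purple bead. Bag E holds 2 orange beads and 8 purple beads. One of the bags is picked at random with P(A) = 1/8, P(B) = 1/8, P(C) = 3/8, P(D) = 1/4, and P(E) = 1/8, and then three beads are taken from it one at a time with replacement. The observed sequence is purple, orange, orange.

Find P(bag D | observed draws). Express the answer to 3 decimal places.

Under each hypothesis, the probability of the observed sequence is: P(data | bag A) = (3/9)(6/9)(6/9) = 0.14815; P(data | bag B) = (1/6)(5/6)(5/6) = 0.11574; P(data | bag C) = (3/10)(7/10)(7/10) = 0.147; P(data | bag D) = (1/12)(11/12)(11/12) = 0.070023; P(data | bag E) = (8/10)(2/10)(2/10) = 0.032.
The prior-weighted likelihoods are 1/8 · 0.14815 = 0.018519, 1/8 · 0.11574 = 0.014468, 3/8 · 0.147 = 0.055125, 1/4 · 0.070023 = 0.017506, 1/8 · 0.032 = 0.004; these sum to 0.10962.
So P(bag D | data) = (0.017506) / (0.10962) = 0.1597.

0.160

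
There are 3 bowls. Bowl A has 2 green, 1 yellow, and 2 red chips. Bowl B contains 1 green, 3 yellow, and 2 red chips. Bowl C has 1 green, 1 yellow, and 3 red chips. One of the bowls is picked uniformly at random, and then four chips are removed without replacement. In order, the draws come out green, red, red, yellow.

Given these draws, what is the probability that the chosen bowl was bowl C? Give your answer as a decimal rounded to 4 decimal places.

0.5000

For each hypothesis, P(data | H) works out to: P(data | bowl A) = (2/5)(2/4)(1/3)(1/2) = 1/30; P(data | bowl B) = (1/6)(2/5)(1/4)(3/3) = 1/60; P(data | bowl C) = (1/5)(3/4)(2/3)(1/2) = 1/20.
Weighting by the prior gives 1/3 · 1/30 = 1/90, 1/3 · 1/60 = 1/180, 1/3 · 1/20 = 1/60; summing to 1/30.
By Bayes' rule, P(bowl C | data) = (1/60) / (1/30) = 1/2.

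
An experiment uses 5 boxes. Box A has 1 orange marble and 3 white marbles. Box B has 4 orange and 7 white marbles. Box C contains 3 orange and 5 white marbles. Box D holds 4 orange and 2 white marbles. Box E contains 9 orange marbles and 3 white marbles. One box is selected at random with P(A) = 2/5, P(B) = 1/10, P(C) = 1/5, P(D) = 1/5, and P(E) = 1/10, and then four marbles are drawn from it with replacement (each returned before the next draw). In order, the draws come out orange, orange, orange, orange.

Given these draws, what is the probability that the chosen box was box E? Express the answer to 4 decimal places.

For each hypothesis, P(data | H) works out to: P(data | box A) = (1/4)(1/4)(1/4)(1/4) = 0.0039062; P(data | box B) = (4/11)(4/11)(4/11)(4/11) = 0.017485; P(data | box C) = (3/8)(3/8)(3/8)(3/8) = 0.019775; P(data | box D) = (4/6)(4/6)(4/6)(4/6) = 0.19753; P(data | box E) = (9/12)(9/12)(9/12)(9/12) = 0.31641.
Multiplying each by its prior: 2/5 · 0.0039062 = 0.0015625, 1/10 · 0.017485 = 0.0017485, 1/5 · 0.019775 = 0.0039551, 1/5 · 0.19753 = 0.039506, 1/10 · 0.31641 = 0.031641; with total 0.078413.
By Bayes' rule, P(box E | data) = (0.031641) / (0.078413) = 0.40351.

0.4035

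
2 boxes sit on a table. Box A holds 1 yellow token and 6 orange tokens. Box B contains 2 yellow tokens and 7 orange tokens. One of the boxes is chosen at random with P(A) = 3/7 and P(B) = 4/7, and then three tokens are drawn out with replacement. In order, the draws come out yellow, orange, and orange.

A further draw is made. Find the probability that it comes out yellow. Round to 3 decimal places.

0.193

Compute the likelihood of the observed sequence for each case: P(data | box A) = (1/7)(6/7)(6/7) = 0.10496; P(data | box B) = (2/9)(7/9)(7/9) = 0.13443.
Weighting by the prior gives 3/7 · 0.10496 = 0.044981, 4/7 · 0.13443 = 0.076818; with total 0.1218.
Dividing through by the total gives posterior P(box A | data) = 0.36931, P(box B | data) = 0.63069.
The predictive probability is P(yellow next | data) = (1/7)(0.36931) + (2/9)(0.63069) = 0.19291.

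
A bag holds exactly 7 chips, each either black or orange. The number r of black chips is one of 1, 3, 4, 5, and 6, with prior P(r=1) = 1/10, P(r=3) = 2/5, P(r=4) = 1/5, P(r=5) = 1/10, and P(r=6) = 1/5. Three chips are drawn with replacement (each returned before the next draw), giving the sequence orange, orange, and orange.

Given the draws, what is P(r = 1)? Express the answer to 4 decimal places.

Under each hypothesis, the probability of the observed sequence is: P(data | r = 1) = (6/7)(6/7)(6/7) = 0.62974; P(data | r = 3) = (4/7)(4/7)(4/7) = 0.18659; P(data | r = 4) = (3/7)(3/7)(3/7) = 0.078717; P(data | r = 5) = (2/7)(2/7)(2/7) = 0.023324; P(data | r = 6) = (1/7)(1/7)(1/7) = 0.0029155.
The prior-weighted likelihoods are 1/10 · 0.62974 = 0.062974, 2/5 · 0.18659 = 0.074636, 1/5 · 0.078717 = 0.015743, 1/10 · 0.023324 = 0.0023324, 1/5 · 0.0029155 = 0.00058309; with total 0.15627.
Hence P(r = 1 | data) = (0.062974) / (0.15627) = 0.40299.

0.4030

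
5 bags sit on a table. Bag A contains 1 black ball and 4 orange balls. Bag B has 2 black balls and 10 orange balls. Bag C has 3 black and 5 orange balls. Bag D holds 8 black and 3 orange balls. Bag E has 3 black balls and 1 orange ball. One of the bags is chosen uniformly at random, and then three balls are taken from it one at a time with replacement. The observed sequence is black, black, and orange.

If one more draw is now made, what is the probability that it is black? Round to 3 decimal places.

For each hypothesis, P(data | H) works out to: P(data | bag A) = (1/5)(1/5)(4/5) = 0.032; P(data | bag B) = (2/12)(2/12)(10/12) = 0.023148; P(data | bag C) = (3/8)(3/8)(5/8) = 0.087891; P(data | bag D) = (8/11)(8/11)(3/11) = 0.14425; P(data | bag E) = (3/4)(3/4)(1/4) = 0.14062.
Multiplying each by its prior: 1/5 · 0.032 = 0.0064, 1/5 · 0.023148 = 0.0046296, 1/5 · 0.087891 = 0.017578, 1/5 · 0.14425 = 0.02885, 1/5 · 0.14062 = 0.028125; with total 0.085583.
Normalising, the posterior is P(bag A | data) = 0.074781, P(bag B | data) = 0.054095, P(bag C | data) = 0.20539, P(bag D | data) = 0.3371, P(bag E | data) = 0.32863.
The predictive probability is P(black next | data) = (1/5)(0.074781) + (1/6)(0.054095) + (3/8)(0.20539) + (8/11)(0.3371) + (3/4)(0.32863) = 0.59263.

0.593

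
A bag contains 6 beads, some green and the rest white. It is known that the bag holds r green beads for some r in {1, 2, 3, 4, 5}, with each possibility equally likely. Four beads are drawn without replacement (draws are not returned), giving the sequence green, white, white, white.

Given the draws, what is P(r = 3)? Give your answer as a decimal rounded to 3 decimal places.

0.143

The likelihood of the observed sequence under each hypothesis: P(data | r = 1) = (1/6)(5/5)(4/4)(3/3) = 1/6; P(data | r = 2) = (2/6)(4/5)(3/4)(2/3) = 2/15; P(data | r = 3) = (3/6)(3/5)(2/4)(1/3) = 1/20; P(data | r = 4) = (4/6)(2/5)(1/4)(0/3) = 0; P(data | r = 5) = (5/6)(1/5)(0/4) = 0.
The prior-weighted likelihoods are 1/5 · 1/6 = 1/30, 1/5 · 2/15 = 2/75, 1/5 · 1/20 = 1/100, 1/5 · 0 = 0, 1/5 · 0 = 0; summing to 7/100.
Hence P(r = 3 | data) = (1/100) / (7/100) = 1/7.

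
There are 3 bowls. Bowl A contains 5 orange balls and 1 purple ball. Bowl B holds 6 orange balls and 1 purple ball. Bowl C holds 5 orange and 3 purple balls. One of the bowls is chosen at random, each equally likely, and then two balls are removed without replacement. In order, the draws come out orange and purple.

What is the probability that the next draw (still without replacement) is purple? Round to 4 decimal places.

0.1546

The likelihood of the observed sequence under each hypothesis: P(data | bowl A) = (5/6)(1/5) = 1/6; P(data | bowl B) = (6/7)(1/6) = 1/7; P(data | bowl C) = (5/8)(3/7) = 15/56.
Multiplying each by its prior: 1/3 · 1/6 = 1/18, 1/3 · 1/7 = 1/21, 1/3 · 15/56 = 5/56; summing to 97/504.
Normalising, the posterior is P(bowl A | data) = 28/97, P(bowl B | data) = 24/97, P(bowl C | data) = 45/97.
Averaging over the posterior, P(purple next | data) = (0)(28/97) + (0)(24/97) + (1/3)(45/97) = 15/97.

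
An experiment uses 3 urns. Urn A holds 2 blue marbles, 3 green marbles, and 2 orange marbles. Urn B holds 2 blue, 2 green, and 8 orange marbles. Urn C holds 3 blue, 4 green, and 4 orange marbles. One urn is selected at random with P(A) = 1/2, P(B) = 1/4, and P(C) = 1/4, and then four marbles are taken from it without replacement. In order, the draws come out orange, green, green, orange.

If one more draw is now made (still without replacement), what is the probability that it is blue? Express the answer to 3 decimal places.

Under each hypothesis, the probability of the observed sequence is: P(data | urn A) = (2/7)(3/6)(2/5)(1/4) = 0.014286; P(data | urn B) = (8/12)(2/11)(1/10)(7/9) = 0.0094276; P(data | urn C) = (4/11)(4/10)(3/9)(3/8) = 0.018182.
Multiplying each by its prior: 1/2 · 0.014286 = 0.0071429, 1/4 · 0.0094276 = 0.0023569, 1/4 · 0.018182 = 0.0045455; summing to 0.014045.
Dividing through by the total gives posterior P(urn A | data) = 0.50856, P(urn B | data) = 0.16781, P(urn C | data) = 0.32363.
The predictive probability is P(blue next | data) = (2/3)(0.50856) + (1/4)(0.16781) + (3/7)(0.32363) = 0.51969.

0.520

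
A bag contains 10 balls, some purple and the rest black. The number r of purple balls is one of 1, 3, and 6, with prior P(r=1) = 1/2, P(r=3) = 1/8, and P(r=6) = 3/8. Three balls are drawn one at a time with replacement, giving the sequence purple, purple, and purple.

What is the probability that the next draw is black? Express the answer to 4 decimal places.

Under each hypothesis, the probability of the observed sequence is: P(data | r = 1) = (1/10)(1/10)(1/10) = 0.001; P(data | r = 3) = (3/10)(3/10)(3/10) = 0.027; P(data | r = 6) = (6/10)(6/10)(6/10) = 0.216.
Multiplying each by its prior: 1/2 · 0.001 = 0.0005, 1/8 · 0.027 = 0.003375, 3/8 · 0.216 = 0.081; with total 0.084875.
The posterior is then P(r = 1 | data) = 0.005891, P(r = 3 | data) = 0.039764, P(r = 6 | data) = 0.95434.
The predictive probability is P(black next | data) = (9/10)(0.005891) + (7/10)(0.039764) + (2/5)(0.95434) = 0.41487.

0.4149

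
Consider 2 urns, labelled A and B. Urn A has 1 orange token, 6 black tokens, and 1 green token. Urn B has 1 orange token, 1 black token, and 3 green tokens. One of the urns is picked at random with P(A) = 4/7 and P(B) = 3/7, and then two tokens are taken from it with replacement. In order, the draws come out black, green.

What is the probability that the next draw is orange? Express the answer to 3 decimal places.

0.162

The likelihood of the observed sequence under each hypothesis: P(data | urn A) = (6/8)(1/8) = 3/32; P(data | urn B) = (1/5)(3/5) = 3/25.
Weighting by the prior gives 4/7 · 3/32 = 3/56, 3/7 · 3/25 = 9/175; these sum to 21/200.
Dividing through by the total gives posterior P(urn A | data) = 0.5102, P(urn B | data) = 0.4898.
Averaging over the posterior, P(orange next | data) = (1/8)(0.5102) + (1/5)(0.4898) = 0.16173.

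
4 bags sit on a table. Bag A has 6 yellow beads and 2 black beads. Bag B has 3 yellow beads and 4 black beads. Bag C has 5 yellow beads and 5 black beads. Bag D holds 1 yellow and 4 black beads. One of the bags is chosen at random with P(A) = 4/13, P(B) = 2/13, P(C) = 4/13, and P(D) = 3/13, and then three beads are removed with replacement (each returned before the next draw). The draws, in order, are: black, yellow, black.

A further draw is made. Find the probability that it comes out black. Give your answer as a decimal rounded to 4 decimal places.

For each hypothesis, P(data | H) works out to: P(data | bag A) = (2/8)(6/8)(2/8) = 0.046875; P(data | bag B) = (4/7)(3/7)(4/7) = 0.13994; P(data | bag C) = (5/10)(5/10)(5/10) = 0.125; P(data | bag D) = (4/5)(1/5)(4/5) = 0.128.
Multiplying each by its prior: 4/13 · 0.046875 = 0.014423, 2/13 · 0.13994 = 0.021529, 4/13 · 0.125 = 0.038462, 3/13 · 0.128 = 0.029538; these sum to 0.10395.
Normalising, the posterior is P(bag A | data) = 0.13875, P(bag B | data) = 0.20711, P(bag C | data) = 0.36999, P(bag D | data) = 0.28415.
The predictive probability is P(black next | data) = (1/4)(0.13875) + (4/7)(0.20711) + (1/2)(0.36999) + (4/5)(0.28415) = 0.56535.

0.5654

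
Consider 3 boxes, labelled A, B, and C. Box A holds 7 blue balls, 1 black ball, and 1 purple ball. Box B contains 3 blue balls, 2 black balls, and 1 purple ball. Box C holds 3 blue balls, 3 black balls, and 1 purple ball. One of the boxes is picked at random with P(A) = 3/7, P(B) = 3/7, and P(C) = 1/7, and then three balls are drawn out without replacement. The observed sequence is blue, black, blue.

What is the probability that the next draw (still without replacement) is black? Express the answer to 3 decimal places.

For each hypothesis, P(data | H) works out to: P(data | box A) = (7/9)(1/8)(6/7) = 1/12; P(data | box B) = (3/6)(2/5)(2/4) = 1/10; P(data | box C) = (3/7)(3/6)(2/5) = 3/35.
Multiplying each by its prior: 3/7 · 1/12 = 1/28, 3/7 · 1/10 = 3/70, 1/7 · 3/35 = 3/245; these sum to 89/980.
Normalising, the posterior is P(box A | data) = 35/89, P(box B | data) = 42/89, P(box C | data) = 12/89.
The predictive probability is P(black next | data) = (0)(35/89) + (1/3)(42/89) + (1/2)(12/89) = 20/89.

0.225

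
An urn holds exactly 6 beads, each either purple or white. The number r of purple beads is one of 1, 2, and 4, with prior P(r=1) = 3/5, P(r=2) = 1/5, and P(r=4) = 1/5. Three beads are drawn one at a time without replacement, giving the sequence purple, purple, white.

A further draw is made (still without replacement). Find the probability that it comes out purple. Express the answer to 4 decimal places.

0.5000

Under each hypothesis, the probability of the observed sequence is: P(data | r = 1) = (1/6)(0/5) = 0; P(data | r = 2) = (2/6)(1/5)(4/4) = 1/15; P(data | r = 4) = (4/6)(3/5)(2/4) = 1/5.
The prior-weighted likelihoods are 3/5 · 0 = 0, 1/5 · 1/15 = 1/75, 1/5 · 1/5 = 1/25; with total 4/75.
Normalising, the posterior is P(r = 1 | data) = 0, P(r = 2 | data) = 1/4, P(r = 4 | data) = 3/4.
So P(purple next | data) = Σ P(purple next | H) P(H | data) = (0)(1/4) + (2/3)(3/4) = 1/2.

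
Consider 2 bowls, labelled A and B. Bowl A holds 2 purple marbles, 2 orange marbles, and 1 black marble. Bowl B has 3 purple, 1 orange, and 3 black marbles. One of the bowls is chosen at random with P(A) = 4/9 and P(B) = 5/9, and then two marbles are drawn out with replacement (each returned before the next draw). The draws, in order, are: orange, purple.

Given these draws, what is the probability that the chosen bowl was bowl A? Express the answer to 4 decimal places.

Compute the likelihood of the observed sequence for each case: P(data | bowl A) = (2/5)(2/5) = 0.16; P(data | bowl B) = (1/7)(3/7) = 0.061224.
The prior-weighted likelihoods are 4/9 · 0.16 = 0.071111, 5/9 · 0.061224 = 0.034014; with total 0.10512.
So P(bowl A | data) = (0.071111) / (0.10512) = 0.67645.

0.6764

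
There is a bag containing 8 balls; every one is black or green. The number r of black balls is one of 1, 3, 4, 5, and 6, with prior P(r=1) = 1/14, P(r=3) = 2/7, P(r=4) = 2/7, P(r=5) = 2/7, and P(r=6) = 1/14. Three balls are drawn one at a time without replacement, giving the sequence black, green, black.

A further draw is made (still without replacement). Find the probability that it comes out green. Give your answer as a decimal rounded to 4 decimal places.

0.5216

The likelihood of the observed sequence under each hypothesis: P(data | r = 1) = (1/8)(7/7)(0/6) = 0; P(data | r = 3) = (3/8)(5/7)(2/6) = 5/56; P(data | r = 4) = (4/8)(4/7)(3/6) = 1/7; P(data | r = 5) = (5/8)(3/7)(4/6) = 5/28; P(data | r = 6) = (6/8)(2/7)(5/6) = 5/28.
Weighting by the prior gives 1/14 · 0 = 0, 2/7 · 5/56 = 5/196, 2/7 · 1/7 = 2/49, 2/7 · 5/28 = 5/98, 1/14 · 5/28 = 5/392; with total 51/392.
Dividing through by the total gives posterior P(r = 1 | data) = 0, P(r = 3 | data) = 10/51, P(r = 4 | data) = 16/51, P(r = 5 | data) = 20/51, P(r = 6 | data) = 5/51.
The predictive probability is P(green next | data) = (4/5)(10/51) + (3/5)(16/51) + (2/5)(20/51) + (1/5)(5/51) = 133/255.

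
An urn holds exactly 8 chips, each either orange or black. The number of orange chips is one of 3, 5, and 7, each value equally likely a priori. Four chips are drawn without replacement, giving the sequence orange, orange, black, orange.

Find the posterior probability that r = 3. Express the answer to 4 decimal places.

Under each hypothesis, the probability of the observed sequence is: P(data | r = 3) = (3/8)(2/7)(5/6)(1/5) = 1/56; P(data | r = 5) = (5/8)(4/7)(3/6)(3/5) = 3/28; P(data | r = 7) = (7/8)(6/7)(1/6)(5/5) = 1/8.
The prior-weighted likelihoods are 1/3 · 1/56 = 1/168, 1/3 · 3/28 = 1/28, 1/3 · 1/8 = 1/24; summing to 1/12.
Hence P(r = 3 | data) = (1/168) / (1/12) = 1/14.

0.0714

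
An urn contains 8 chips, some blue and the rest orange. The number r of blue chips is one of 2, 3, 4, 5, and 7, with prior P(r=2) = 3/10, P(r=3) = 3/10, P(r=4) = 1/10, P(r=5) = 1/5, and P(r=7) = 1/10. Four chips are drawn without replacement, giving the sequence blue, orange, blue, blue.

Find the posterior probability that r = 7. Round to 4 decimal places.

0.2778

For each hypothesis, P(data | H) works out to: P(data | r = 2) = (2/8)(6/7)(1/6)(0/5) = 0; P(data | r = 3) = (3/8)(5/7)(2/6)(1/5) = 1/56; P(data | r = 4) = (4/8)(4/7)(3/6)(2/5) = 2/35; P(data | r = 5) = (5/8)(3/7)(4/6)(3/5) = 3/28; P(data | r = 7) = (7/8)(1/7)(6/6)(5/5) = 1/8.
Multiplying each by its prior: 3/10 · 0 = 0, 3/10 · 1/56 = 3/560, 1/10 · 2/35 = 1/175, 1/5 · 3/28 = 3/140, 1/10 · 1/8 = 1/80; these sum to 9/200.
Hence P(r = 7 | data) = (1/80) / (9/200) = 5/18.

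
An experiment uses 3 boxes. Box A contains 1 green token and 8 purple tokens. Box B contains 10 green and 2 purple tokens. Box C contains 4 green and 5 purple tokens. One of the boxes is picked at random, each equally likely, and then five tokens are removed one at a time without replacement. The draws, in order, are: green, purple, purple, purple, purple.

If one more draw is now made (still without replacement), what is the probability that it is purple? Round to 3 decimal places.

0.833

The likelihood of the observed sequence under each hypothesis: P(data | box A) = (1/9)(8/8)(7/7)(6/6)(5/5) = 1/9; P(data | box B) = (10/12)(2/11)(1/10)(0/9) = 0; P(data | box C) = (4/9)(5/8)(4/7)(3/6)(2/5) = 2/63.
Weighting by the prior gives 1/3 · 1/9 = 1/27, 1/3 · 0 = 0, 1/3 · 2/63 = 2/189; with total 1/21.
The posterior is then P(box A | data) = 7/9, P(box B | data) = 0, P(box C | data) = 2/9.
So P(purple next | data) = Σ P(purple next | H) P(H | data) = (1)(7/9) + (1/4)(2/9) = 5/6.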